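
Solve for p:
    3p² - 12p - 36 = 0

p = -2 or p = 6

Factor: 3(p - 6)(p + 2) = 0.
So p = 6 or p = -2.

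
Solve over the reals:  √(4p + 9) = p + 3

p = -2 or p = 0

Square both sides: 4p + 9 = (p + 3)².
Expand and rearrange: p² + 2p = 0.
Solving gives p = 0 or p = -2.
Check each candidate in the original equation:
  p = 0: √(9) = 3, while p + 3 = 3 — valid.
  p = -2: √(1) = 1, while p + 3 = 1 — valid.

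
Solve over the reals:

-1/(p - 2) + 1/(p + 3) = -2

Multiply both sides by (p - 2)(p + 3):
-(p + 3) + (p - 2) = -2(p - 2)(p + 3).
Expand and collect terms: -2p² - 2p + 17 = 0.
By the quadratic formula, p = (2 ± √140) / -4, so p ≈ -3.458 or p ≈ 2.458.
Neither value makes a denominator zero (p ≠ 2, p ≠ -3), so both are valid.

p = -3.458 or p = 2.458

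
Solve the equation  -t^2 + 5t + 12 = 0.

t = -1.772 or t = 6.772

Discriminant: (5)^2 - 4*(-1)*12 = 73.
Quadratic formula: t = (-5 +/- sqrt(73)) / (-2).
So t = 5/2 - sqrt(73)/2 ~= -1.772 or t = 5/2 + sqrt(73)/2 ~= 6.772.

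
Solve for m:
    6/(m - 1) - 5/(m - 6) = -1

m = -2.831 or m = 8.831

Multiply both sides by (m - 1)(m - 6):
6(m - 6) - 5(m - 1) = -(m - 1)(m - 6).
Expand and collect terms: -m² + 6m + 25 = 0.
By the quadratic formula, m = (-6 ± √136) / -2, so m ≈ -2.831 or m ≈ 8.831.
Neither value makes a denominator zero (m ≠ 1, m ≠ 6), so both are valid.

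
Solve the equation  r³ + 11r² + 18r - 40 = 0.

Possible rational roots are divisors of -40. Testing r = -4 gives 0, so (r + 4) is a factor.
Divide: r³ + 11r² + 18r - 40 = (r + 4)(r² + 7r - 10).
Apply the quadratic formula to r² + 7r - 10 = 0: r = (-7 ± √89)/2, i.e. r ≈ 1.217 or r ≈ -8.217.

r = -8.217 or r = -4 or r = 1.217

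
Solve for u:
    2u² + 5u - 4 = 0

u = -3.1375 or u = 0.6375

Discriminant: (5)² − 4·2·(-4) = 57.
Quadratic formula: u = (-5 ± √57) / 4.
So u = -5/4 + √(57)/4 ≈ 0.6375 or u = -√(57)/4 - 5/4 ≈ -3.1375.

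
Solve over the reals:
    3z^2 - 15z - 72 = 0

z = -3 or z = 8

Factor: 3(z - 8)(z + 3) = 0.
So z = 8 or z = -3.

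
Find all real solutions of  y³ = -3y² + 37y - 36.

y = -8.1098 or y = 1.1098 or y = 4

Rearrange: y³ + 3y² - 37y + 36 = 0.
Possible rational roots are divisors of 36. Testing y = 4 gives 0, so (y - 4) is a factor.
Divide: y³ + 3y² - 37y + 36 = (y - 4)(y² + 7y - 9).
Apply the quadratic formula to y² + 7y - 9 = 0: y = (-7 ± √85)/2, i.e. y ≈ 1.1098 or y ≈ -8.1098.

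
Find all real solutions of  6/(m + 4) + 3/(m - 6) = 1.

m = 0 or m = 11

Multiply both sides by (m + 4)(m - 6):
6(m - 6) + 3(m + 4) = (m + 4)(m - 6).
Expand and collect terms: m^2 - 11m = 0.
Factor or apply the quadratic formula: m = 11 or m = 0.
Neither value makes a denominator zero (m != -4, m != 6), so both are valid.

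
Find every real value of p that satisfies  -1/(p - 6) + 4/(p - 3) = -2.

Multiply both sides by (p - 6)(p - 3):
-(p - 3) + 4(p - 6) = -2(p - 6)(p - 3).
Expand and collect terms: -2p^2 + 15p - 15 = 0.
By the quadratic formula, p = (-15 +/- sqrt(105)) / -4, so p ~= 1.1883 or p ~= 6.3117.
Neither value makes a denominator zero (p != 6, p != 3), so both are valid.

p = 1.1883 or p = 6.3117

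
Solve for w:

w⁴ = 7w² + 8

w = -2.8284 or w = 2.8284

Let u = w². The equation becomes u² - 7u - 8 = 0.
Factor: (u + 1)(u - 8) = 0, so u = -1 or u = 8.
w² = -1 < 0 has no real solution.
w² = 8 gives w = ±2·√(2) ≈ ±2.8284.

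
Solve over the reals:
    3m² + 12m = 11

m = -4.7689 or m = 0.7689

Rearrange to standard form: 3m² + 12m - 11 = 0.
Discriminant: (12)² − 4·3·(-11) = 276.
Quadratic formula: m = (-12 ± √276) / 6.
So m = -2 + √(69)/3 ≈ 0.7689 or m = -√(69)/3 - 2 ≈ -4.7689.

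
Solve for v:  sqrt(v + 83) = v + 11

v = -2

Square both sides: v + 83 = (v + 11)^2.
Expand and rearrange: v^2 + 21v + 38 = 0.
Solving gives v = -2 or v = -19.
Check each candidate in the original equation:
  v = -2: sqrt(81) = 9, while v + 11 = 9 — valid.
  v = -19: sqrt(64) = 8, while v + 11 = -8 — extraneous.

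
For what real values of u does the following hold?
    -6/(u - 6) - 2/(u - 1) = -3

Multiply both sides by (u - 6)(u - 1):
-6(u - 1) - 2(u - 6) = -3(u - 6)(u - 1).
Expand and collect terms: -3u² + 29u - 36 = 0.
By the quadratic formula, u = (-29 ± √409) / -6, so u ≈ 1.4627 or u ≈ 8.204.
Neither value makes a denominator zero (u ≠ 6, u ≠ 1), so both are valid.

u = 1.4627 or u = 8.204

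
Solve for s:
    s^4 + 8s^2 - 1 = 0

s = -0.3509 or s = 0.3509

Let u = s^2. The equation becomes u^2 + 8u - 1 = 0.
By the quadratic formula, u = -4 + sqrt(17) or u = -sqrt(17) - 4.
s^2 = -4 + sqrt(17) gives s = +/-sqrt(-4 + sqrt(17)) ~= +/-0.3509.
s^2 = -sqrt(17) - 4 < 0 has no real solution.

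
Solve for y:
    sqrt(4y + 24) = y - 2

Square both sides: 4y + 24 = (y - 2)^2.
Expand and rearrange: y^2 - 8y - 20 = 0.
Solving gives y = 10 or y = -2.
Check each candidate in the original equation:
  y = 10: sqrt(64) = 8, while y - 2 = 8 — valid.
  y = -2: sqrt(16) = 4, while y - 2 = -4 — extraneous.

y = 10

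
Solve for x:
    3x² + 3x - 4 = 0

Discriminant: (3)² − 4·3·(-4) = 57.
Quadratic formula: x = (-3 ± √57) / 6.
So x = -1/2 + √(57)/6 ≈ 0.7583 or x = -√(57)/6 - 1/2 ≈ -1.7583.

x = -1.7583 or x = 0.7583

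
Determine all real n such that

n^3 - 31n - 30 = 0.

n = -5 or n = -1 or n = 6

Possible rational roots are divisors of -30. Testing n = -5 gives 0, so (n + 5) is a factor.
Divide: n^3 - 31n - 30 = (n + 5)(n^2 - 5n - 6).
Factor the quadratic: n = 6 or n = -1.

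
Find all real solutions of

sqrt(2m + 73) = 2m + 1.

m = 4

Square both sides: 2m + 73 = (2m + 1)^2.
Expand and rearrange: 4m^2 + 2m - 72 = 0.
Solving gives m = 4 or m = -4.5.
Check each candidate in the original equation:
  m = 4: sqrt(81) = 9, while 2m + 1 = 9 — valid.
  m = -4.5: sqrt(64) = 8, while 2m + 1 = -8 — extraneous.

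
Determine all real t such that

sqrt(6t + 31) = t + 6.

t = -5 or t = -1

Square both sides: 6t + 31 = (t + 6)^2.
Expand and rearrange: t^2 + 6t + 5 = 0.
Solving gives t = -1 or t = -5.
Check each candidate in the original equation:
  t = -1: sqrt(25) = 5, while t + 6 = 5 — valid.
  t = -5: sqrt(1) = 1, while t + 6 = 1 — valid.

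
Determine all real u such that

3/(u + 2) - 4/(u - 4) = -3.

Multiply both sides by (u + 2)(u - 4):
3(u - 4) - 4(u + 2) = -3(u + 2)(u - 4).
Expand and collect terms: -3u^2 + 7u + 44 = 0.
By the quadratic formula, u = (-7 +/- sqrt(577)) / -6, so u ~= -2.8368 or u ~= 5.1701.
Neither value makes a denominator zero (u != -2, u != 4), so both are valid.

u = -2.8368 or u = 5.1701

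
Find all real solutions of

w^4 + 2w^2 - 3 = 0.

w = -1 or w = 1

Let u = w^2. The equation becomes u^2 + 2u - 3 = 0.
Factor: (u + 3)(u - 1) = 0, so u = -3 or u = 1.
w^2 = -3 < 0 has no real solution.
w^2 = 1 gives w = +/-1.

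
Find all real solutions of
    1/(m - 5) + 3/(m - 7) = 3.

Multiply both sides by (m - 5)(m - 7):
(m - 7) + 3(m - 5) = 3(m - 5)(m - 7).
Expand and collect terms: 3m^2 - 40m + 127 = 0.
By the quadratic formula, m = (40 +/- sqrt(76)) / 6, so m ~= 8.1196 or m ~= 5.2137.
Neither value makes a denominator zero (m != 5, m != 7), so both are valid.

m = 5.2137 or m = 8.1196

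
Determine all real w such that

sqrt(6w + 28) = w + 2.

w = 6

Square both sides: 6w + 28 = (w + 2)^2.
Expand and rearrange: w^2 - 2w - 24 = 0.
Solving gives w = 6 or w = -4.
Check each candidate in the original equation:
  w = 6: sqrt(64) = 8, while w + 2 = 8 — valid.
  w = -4: sqrt(4) = 2, while w + 2 = -2 — extraneous.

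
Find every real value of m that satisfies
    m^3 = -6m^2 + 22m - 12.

m = -8.6904 or m = 0.6904 or m = 2

Rearrange: m^3 + 6m^2 - 22m + 12 = 0.
Possible rational roots are divisors of 12. Testing m = 2 gives 0, so (m - 2) is a factor.
Divide: m^3 + 6m^2 - 22m + 12 = (m - 2)(m^2 + 8m - 6).
Apply the quadratic formula to m^2 + 8m - 6 = 0: m = (-8 +/- sqrt(88))/2, i.e. m ~= 0.6904 or m ~= -8.6904.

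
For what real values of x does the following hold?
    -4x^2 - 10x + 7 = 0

x = -3.07 or x = 0.57

Discriminant: (-10)^2 - 4*(-4)*7 = 212.
Quadratic formula: x = (10 +/- sqrt(212)) / (-8).
So x = -sqrt(53)/4 - 5/4 ~= -3.07 or x = -5/4 + sqrt(53)/4 ~= 0.57.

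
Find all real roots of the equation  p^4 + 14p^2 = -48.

Let u = p^2. The equation becomes u^2 + 14u + 48 = 0.
Factor: (u + 6)(u + 8) = 0, so u = -6 or u = -8.
p^2 = -6 < 0 has no real solution.
p^2 = -8 < 0 has no real solution.

No real solutions.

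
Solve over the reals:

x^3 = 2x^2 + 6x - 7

Rearrange: x^3 - 2x^2 - 6x + 7 = 0.
Possible rational roots are divisors of 7. Testing x = 1 gives 0, so (x - 1) is a factor.
Divide: x^3 - 2x^2 - 6x + 7 = (x - 1)(x^2 - x - 7).
Apply the quadratic formula to x^2 - x - 7 = 0: x = (1 +/- sqrt(29))/2, i.e. x ~= 3.1926 or x ~= -2.1926.

x = -2.1926 or x = 1 or x = 3.1926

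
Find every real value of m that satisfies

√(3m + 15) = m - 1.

Square both sides: 3m + 15 = (m - 1)².
Expand and rearrange: m² - 5m - 14 = 0.
Solving gives m = 7 or m = -2.
Check each candidate in the original equation:
  m = 7: √(36) = 6, while m - 1 = 6 — valid.
  m = -2: √(9) = 3, while m - 1 = -3 — extraneous.

m = 7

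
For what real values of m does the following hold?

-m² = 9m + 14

Bring every term to one side: -m² - 9m - 14 = 0.
Factor: -1(m + 2)(m + 7) = 0.
So m = -2 or m = -7.

m = -7 or m = -2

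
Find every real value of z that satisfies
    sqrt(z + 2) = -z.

Square both sides: z + 2 = (-z)^2.
Expand and rearrange: z^2 - z - 2 = 0.
Solving gives z = 2 or z = -1.
Check each candidate in the original equation:
  z = 2: sqrt(4) = 2, while -z = -2 — extraneous.
  z = -1: sqrt(1) = 1, while -z = 1 — valid.

z = -1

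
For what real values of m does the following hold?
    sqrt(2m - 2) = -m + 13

m = 9

Square both sides: 2m - 2 = (-m + 13)^2.
Expand and rearrange: m^2 - 28m + 171 = 0.
Solving gives m = 19 or m = 9.
Check each candidate in the original equation:
  m = 19: sqrt(36) = 6, while -m + 13 = -6 — extraneous.
  m = 9: sqrt(16) = 4, while -m + 13 = 4 — valid.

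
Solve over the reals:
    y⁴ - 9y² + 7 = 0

Let u = y². The equation becomes u² - 9u + 7 = 0.
By the quadratic formula, u = √(53)/2 + 9/2 or u = 9/2 - √(53)/2.
y² = √(53)/2 + 9/2 gives y = ±√(√(53)/2 + 9/2) ≈ ±2.8531.
y² = 9/2 - √(53)/2 gives y = ±√(9/2 - √(53)/2) ≈ ±0.9273.

y = -2.8531 or y = -0.9273 or y = 0.9273 or y = 2.8531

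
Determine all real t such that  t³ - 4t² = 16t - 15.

Rearrange: t³ - 4t² - 16t + 15 = 0.
Possible rational roots are divisors of 15. Testing t = -3 gives 0, so (t + 3) is a factor.
Divide: t³ - 4t² - 16t + 15 = (t + 3)(t² - 7t + 5).
Apply the quadratic formula to t² - 7t + 5 = 0: t = (7 ± √29)/2, i.e. t ≈ 6.1926 or t ≈ 0.8074.

t = -3 or t = 0.8074 or t = 6.1926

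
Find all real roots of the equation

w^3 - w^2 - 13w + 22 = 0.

w = -3.8541 or w = 2 or w = 2.8541

Possible rational roots are divisors of 22. Testing w = 2 gives 0, so (w - 2) is a factor.
Divide: w^3 - w^2 - 13w + 22 = (w - 2)(w^2 + w - 11).
Apply the quadratic formula to w^2 + w - 11 = 0: w = (-1 +/- sqrt(45))/2, i.e. w ~= 2.8541 or w ~= -3.8541.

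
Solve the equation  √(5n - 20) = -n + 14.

Square both sides: 5n - 20 = (-n + 14)².
Expand and rearrange: n² - 33n + 216 = 0.
Solving gives n = 24 or n = 9.
Check each candidate in the original equation:
  n = 24: √(100) = 10, while -n + 14 = -10 — extraneous.
  n = 9: √(25) = 5, while -n + 14 = 5 — valid.

n = 9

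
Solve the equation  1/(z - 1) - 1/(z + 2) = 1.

Multiply both sides by (z - 1)(z + 2):
(z + 2) - (z - 1) = (z - 1)(z + 2).
Expand and collect terms: z^2 + z - 5 = 0.
By the quadratic formula, z = (-1 +/- sqrt(21)) / 2, so z ~= 1.7913 or z ~= -2.7913.
Neither value makes a denominator zero (z != 1, z != -2), so both are valid.

z = -2.7913 or z = 1.7913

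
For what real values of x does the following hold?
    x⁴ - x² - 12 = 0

Let u = x². The equation becomes u² - u - 12 = 0.
Factor: (u - 4)(u + 3) = 0, so u = 4 or u = -3.
x² = 4 gives x = ±2.
x² = -3 < 0 has no real solution.

x = -2 or x = 2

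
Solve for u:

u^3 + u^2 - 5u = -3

u = -3 or u = 1

Rearrange: u^3 + u^2 - 5u + 3 = 0.
Possible rational roots are divisors of 3. Testing u = -3 gives 0, so (u + 3) is a factor.
Divide: u^3 + u^2 - 5u + 3 = (u + 3)(u^2 - 2u + 1).
The quadratic has the repeated root u = 1.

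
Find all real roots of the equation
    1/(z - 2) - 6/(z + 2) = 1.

z = -7.4244 or z = 2.4244

Multiply both sides by (z - 2)(z + 2):
(z + 2) - 6(z - 2) = (z - 2)(z + 2).
Expand and collect terms: z² + 5z - 18 = 0.
By the quadratic formula, z = (-5 ± √97) / 2, so z ≈ 2.4244 or z ≈ -7.4244.
Neither value makes a denominator zero (z ≠ 2, z ≠ -2), so both are valid.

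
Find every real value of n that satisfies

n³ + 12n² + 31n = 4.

n = -8.1231 or n = -4 or n = 0.1231

Rearrange: n³ + 12n² + 31n - 4 = 0.
Possible rational roots are divisors of -4. Testing n = -4 gives 0, so (n + 4) is a factor.
Divide: n³ + 12n² + 31n - 4 = (n + 4)(n² + 8n - 1).
Apply the quadratic formula to n² + 8n - 1 = 0: n = (-8 ± √68)/2, i.e. n ≈ 0.1231 or n ≈ -8.1231.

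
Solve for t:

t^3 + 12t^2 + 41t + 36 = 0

t = -6.6458 or t = -4 or t = -1.3542

Possible rational roots are divisors of 36. Testing t = -4 gives 0, so (t + 4) is a factor.
Divide: t^3 + 12t^2 + 41t + 36 = (t + 4)(t^2 + 8t + 9).
Apply the quadratic formula to t^2 + 8t + 9 = 0: t = (-8 +/- sqrt(28))/2, i.e. t ~= -1.3542 or t ~= -6.6458.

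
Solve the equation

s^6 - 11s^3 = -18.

s = 1.2599 or s = 2.0801

Let u = s^3. The equation becomes u^2 - 11u + 18 = 0.
Factor: (u - 9)(u - 2) = 0, so u = 9 or u = 2.
s^3 = 9 gives s = (9)^(1/3) ~= 2.0801.
s^3 = 2 gives s = (2)^(1/3) ~= 1.2599.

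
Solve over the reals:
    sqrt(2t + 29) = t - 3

t = 10

Square both sides: 2t + 29 = (t - 3)^2.
Expand and rearrange: t^2 - 8t - 20 = 0.
Solving gives t = 10 or t = -2.
Check each candidate in the original equation:
  t = 10: sqrt(49) = 7, while t - 3 = 7 — valid.
  t = -2: sqrt(25) = 5, while t - 3 = -5 — extraneous.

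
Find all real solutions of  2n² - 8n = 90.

Bring every term to one side: 2n² - 8n - 90 = 0.
Factor: 2(n + 5)(n - 9) = 0.
So n = -5 or n = 9.

n = -5 or n = 9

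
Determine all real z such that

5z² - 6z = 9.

z = -0.8697 or z = 2.0697

Rearrange to standard form: 5z² - 6z - 9 = 0.
Discriminant: (-6)² − 4·5·(-9) = 216.
Quadratic formula: z = (6 ± √216) / 10.
So z = 3/5 + 3·√(6)/5 ≈ 2.0697 or z = 3/5 - 3·√(6)/5 ≈ -0.8697.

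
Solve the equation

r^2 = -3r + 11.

r = -5.1401 or r = 2.1401

Rearrange to standard form: r^2 + 3r - 11 = 0.
Discriminant: (3)^2 - 4*1*(-11) = 53.
Quadratic formula: r = (-3 +/- sqrt(53)) / 2.
So r = -3/2 + sqrt(53)/2 ~= 2.1401 or r = -sqrt(53)/2 - 3/2 ~= -5.1401.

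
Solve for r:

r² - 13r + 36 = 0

Factor: (r - 4)(r - 9) = 0.
So r = 4 or r = 9.

r = 4 or r = 9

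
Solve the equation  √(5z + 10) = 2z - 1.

z = 3

Square both sides: 5z + 10 = (2z - 1)².
Expand and rearrange: 4z² - 9z - 9 = 0.
Solving gives z = 3 or z = -0.75.
Check each candidate in the original equation:
  z = 3: √(25) = 5, while 2z - 1 = 5 — valid.
  z = -0.75: √(6.25) = 2.5, while 2z - 1 = -2.5 — extraneous.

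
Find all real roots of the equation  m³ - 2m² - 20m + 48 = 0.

Possible rational roots are divisors of 48. Testing m = 4 gives 0, so (m - 4) is a factor.
Divide: m³ - 2m² - 20m + 48 = (m - 4)(m² + 2m - 12).
Apply the quadratic formula to m² + 2m - 12 = 0: m = (-2 ± √52)/2, i.e. m ≈ 2.6056 or m ≈ -4.6056.

m = -4.6056 or m = 2.6056 or m = 4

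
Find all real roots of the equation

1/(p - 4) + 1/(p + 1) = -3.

p = -1.3555 or p = 3.6888

Multiply both sides by (p - 4)(p + 1):
(p + 1) + (p - 4) = -3(p - 4)(p + 1).
Expand and collect terms: -3p^2 + 7p + 15 = 0.
By the quadratic formula, p = (-7 +/- sqrt(229)) / -6, so p ~= -1.3555 or p ~= 3.6888.
Neither value makes a denominator zero (p != 4, p != -1), so both are valid.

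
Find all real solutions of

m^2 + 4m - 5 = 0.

Factor: (m - 1)(m + 5) = 0.
So m = 1 or m = -5.

m = -5 or m = 1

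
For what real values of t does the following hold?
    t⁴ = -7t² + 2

Let u = t². The equation becomes u² + 7u - 2 = 0.
By the quadratic formula, u = -7/2 + √(57)/2 or u = -√(57)/2 - 7/2.
t² = -7/2 + √(57)/2 gives t = ±√(-7/2 + √(57)/2) ≈ ±0.5243.
t² = -√(57)/2 - 7/2 < 0 has no real solution.

t = -0.5243 or t = 0.5243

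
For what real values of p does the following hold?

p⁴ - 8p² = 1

Let u = p². The equation becomes u² - 8u - 1 = 0.
By the quadratic formula, u = 4 + √(17) or u = 4 - √(17).
p² = 4 + √(17) gives p = ±√(4 + √(17)) ≈ ±2.8501.
p² = 4 - √(17) < 0 has no real solution.

p = -2.8501 or p = 2.8501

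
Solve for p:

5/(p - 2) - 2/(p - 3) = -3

p = 0.709 or p = 3.291

Multiply both sides by (p - 2)(p - 3):
5(p - 3) - 2(p - 2) = -3(p - 2)(p - 3).
Expand and collect terms: -3p^2 + 12p - 7 = 0.
By the quadratic formula, p = (-12 +/- sqrt(60)) / -6, so p ~= 0.709 or p ~= 3.291.
Neither value makes a denominator zero (p != 2, p != 3), so both are valid.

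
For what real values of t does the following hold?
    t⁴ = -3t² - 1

Let u = t². The equation becomes u² + 3u + 1 = 0.
By the quadratic formula, u = -3/2 + √(5)/2 or u = -3/2 - √(5)/2.
t² = -3/2 + √(5)/2 < 0 has no real solution.
t² = -3/2 - √(5)/2 < 0 has no real solution.

No real solutions.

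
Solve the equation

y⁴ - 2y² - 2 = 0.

y = -1.6529 or y = 1.6529

Let u = y². The equation becomes u² - 2u - 2 = 0.
By the quadratic formula, u = 1 + √(3) or u = 1 - √(3).
y² = 1 + √(3) gives y = ±√(1 + √(3)) ≈ ±1.6529.
y² = 1 - √(3) < 0 has no real solution.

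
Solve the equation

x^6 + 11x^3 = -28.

Let u = x^3. The equation becomes u^2 + 11u + 28 = 0.
Factor: (u + 4)(u + 7) = 0, so u = -4 or u = -7.
x^3 = -4 gives x = -(4)^(1/3) ~= -1.5874.
x^3 = -7 gives x = -(7)^(1/3) ~= -1.9129.

x = -1.9129 or x = -1.5874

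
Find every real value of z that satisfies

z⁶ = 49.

z = -1.9129 or z = 1.9129

Let u = z³. The equation becomes u² - 49 = 0.
Factor: (u - 7)(u + 7) = 0, so u = 7 or u = -7.
z³ = 7 gives z = ∛(7) ≈ 1.9129.
z³ = -7 gives z = -∛(7) ≈ -1.9129.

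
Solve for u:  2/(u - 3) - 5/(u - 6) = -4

u = 2.6354 or u = 7.1146

Multiply both sides by (u - 3)(u - 6):
2(u - 6) - 5(u - 3) = -4(u - 3)(u - 6).
Expand and collect terms: -4u^2 + 39u - 75 = 0.
By the quadratic formula, u = (-39 +/- sqrt(321)) / -8, so u ~= 2.6354 or u ~= 7.1146.
Neither value makes a denominator zero (u != 3, u != 6), so both are valid.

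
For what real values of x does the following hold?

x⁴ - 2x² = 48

Let u = x². The equation becomes u² - 2u - 48 = 0.
Factor: (u - 8)(u + 6) = 0, so u = 8 or u = -6.
x² = 8 gives x = ±2·√(2) ≈ ±2.8284.
x² = -6 < 0 has no real solution.

x = -2.8284 or x = 2.8284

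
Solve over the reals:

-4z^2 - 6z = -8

Rearrange to standard form: -4z^2 - 6z + 8 = 0.
Discriminant: (-6)^2 - 4*(-4)*8 = 164.
Quadratic formula: z = (6 +/- sqrt(164)) / (-8).
So z = -sqrt(41)/4 - 3/4 ~= -2.3508 or z = -3/4 + sqrt(41)/4 ~= 0.8508.

z = -2.3508 or z = 0.8508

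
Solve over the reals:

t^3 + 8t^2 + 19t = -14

Rearrange: t^3 + 8t^2 + 19t + 14 = 0.
Possible rational roots are divisors of 14. Testing t = -2 gives 0, so (t + 2) is a factor.
Divide: t^3 + 8t^2 + 19t + 14 = (t + 2)(t^2 + 6t + 7).
Apply the quadratic formula to t^2 + 6t + 7 = 0: t = (-6 +/- sqrt(8))/2, i.e. t ~= -1.5858 or t ~= -4.4142.

t = -4.4142 or t = -2 or t = -1.5858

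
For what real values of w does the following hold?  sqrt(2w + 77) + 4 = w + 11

Isolate the radical: sqrt(2w + 77) = w + 7.
Square both sides: 2w + 77 = (w + 7)^2.
Expand and rearrange: w^2 + 12w - 28 = 0.
Solving gives w = 2 or w = -14.
Check each candidate in the original equation:
  w = 2: sqrt(81) = 9, while w + 7 = 9 — valid.
  w = -14: sqrt(49) = 7, while w + 7 = -7 — extraneous.

w = 2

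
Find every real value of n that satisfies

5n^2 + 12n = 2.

n = -2.5565 or n = 0.1565

Rearrange to standard form: 5n^2 + 12n - 2 = 0.
Discriminant: (12)^2 - 4*5*(-2) = 184.
Quadratic formula: n = (-12 +/- sqrt(184)) / 10.
So n = -6/5 + sqrt(46)/5 ~= 0.1565 or n = -sqrt(46)/5 - 6/5 ~= -2.5565.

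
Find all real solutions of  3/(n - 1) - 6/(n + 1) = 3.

n = -2.5616 or n = 1.5616

Multiply both sides by (n - 1)(n + 1):
3(n + 1) - 6(n - 1) = 3(n - 1)(n + 1).
Expand and collect terms: 3n² + 3n - 12 = 0.
By the quadratic formula, n = (-3 ± √153) / 6, so n ≈ 1.5616 or n ≈ -2.5616.
Neither value makes a denominator zero (n ≠ 1, n ≠ -1), so both are valid.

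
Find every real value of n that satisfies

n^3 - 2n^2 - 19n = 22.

Rearrange: n^3 - 2n^2 - 19n - 22 = 0.
Possible rational roots are divisors of -22. Testing n = -2 gives 0, so (n + 2) is a factor.
Divide: n^3 - 2n^2 - 19n - 22 = (n + 2)(n^2 - 4n - 11).
Apply the quadratic formula to n^2 - 4n - 11 = 0: n = (4 +/- sqrt(60))/2, i.e. n ~= 5.873 or n ~= -1.873.

n = -2 or n = -1.873 or n = 5.873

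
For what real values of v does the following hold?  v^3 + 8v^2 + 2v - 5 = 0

Possible rational roots are divisors of -5. Testing v = -1 gives 0, so (v + 1) is a factor.
Divide: v^3 + 8v^2 + 2v - 5 = (v + 1)(v^2 + 7v - 5).
Apply the quadratic formula to v^2 + 7v - 5 = 0: v = (-7 +/- sqrt(69))/2, i.e. v ~= 0.6533 or v ~= -7.6533.

v = -7.6533 or v = -1 or v = 0.6533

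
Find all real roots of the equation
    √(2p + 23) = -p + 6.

Square both sides: 2p + 23 = (-p + 6)².
Expand and rearrange: p² - 14p + 13 = 0.
Solving gives p = 13 or p = 1.
Check each candidate in the original equation:
  p = 13: √(49) = 7, while -p + 6 = -7 — extraneous.
  p = 1: √(25) = 5, while -p + 6 = 5 — valid.

p = 1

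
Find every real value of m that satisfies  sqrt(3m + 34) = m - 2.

m = 10

Square both sides: 3m + 34 = (m - 2)^2.
Expand and rearrange: m^2 - 7m - 30 = 0.
Solving gives m = 10 or m = -3.
Check each candidate in the original equation:
  m = 10: sqrt(64) = 8, while m - 2 = 8 — valid.
  m = -3: sqrt(25) = 5, while m - 2 = -5 — extraneous.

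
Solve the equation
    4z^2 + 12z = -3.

z = -2.7247 or z = -0.2753

Rearrange to standard form: 4z^2 + 12z + 3 = 0.
Discriminant: (12)^2 - 4*4*3 = 96.
Quadratic formula: z = (-12 +/- sqrt(96)) / 8.
So z = -3/2 + sqrt(6)/2 ~= -0.2753 or z = -3/2 - sqrt(6)/2 ~= -2.7247.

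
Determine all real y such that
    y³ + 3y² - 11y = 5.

Rearrange: y³ + 3y² - 11y - 5 = 0.
Possible rational roots are divisors of -5. Testing y = -5 gives 0, so (y + 5) is a factor.
Divide: y³ + 3y² - 11y - 5 = (y + 5)(y² - 2y - 1).
Apply the quadratic formula to y² - 2y - 1 = 0: y = (2 ± √8)/2, i.e. y ≈ 2.4142 or y ≈ -0.4142.

y = -5 or y = -0.4142 or y = 2.4142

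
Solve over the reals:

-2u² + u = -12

u = -2.2122 or u = 2.7122

Rearrange to standard form: -2u² + u + 12 = 0.
Discriminant: (1)² − 4·(-2)·12 = 97.
Quadratic formula: u = (-1 ± √97) / (-4).
So u = 1/4 - √(97)/4 ≈ -2.2122 or u = 1/4 + √(97)/4 ≈ 2.7122.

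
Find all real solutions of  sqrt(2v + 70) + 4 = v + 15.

v = -3

Isolate the radical: sqrt(2v + 70) = v + 11.
Square both sides: 2v + 70 = (v + 11)^2.
Expand and rearrange: v^2 + 20v + 51 = 0.
Solving gives v = -3 or v = -17.
Check each candidate in the original equation:
  v = -3: sqrt(64) = 8, while v + 11 = 8 — valid.
  v = -17: sqrt(36) = 6, while v + 11 = -6 — extraneous.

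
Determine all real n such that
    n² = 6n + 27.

n = -3 or n = 9

Bring every term to one side: n² - 6n - 27 = 0.
Factor: (n - 9)(n + 3) = 0.
So n = 9 or n = -3.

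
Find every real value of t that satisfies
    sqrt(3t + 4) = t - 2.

t = 7

Square both sides: 3t + 4 = (t - 2)^2.
Expand and rearrange: t^2 - 7t = 0.
Solving gives t = 7 or t = 0.
Check each candidate in the original equation:
  t = 7: sqrt(25) = 5, while t - 2 = 5 — valid.
  t = 0: sqrt(4) = 2, while t - 2 = -2 — extraneous.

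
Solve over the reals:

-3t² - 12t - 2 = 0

Discriminant: (-12)² − 4·(-3)·(-2) = 120.
Quadratic formula: t = (12 ± √120) / (-6).
So t = -2 - √(30)/3 ≈ -3.8257 or t = -2 + √(30)/3 ≈ -0.1743.

t = -3.8257 or t = -0.1743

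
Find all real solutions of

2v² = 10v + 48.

v = -3 or v = 8

Bring every term to one side: 2v² - 10v - 48 = 0.
Factor: 2(v - 8)(v + 3) = 0.
So v = 8 or v = -3.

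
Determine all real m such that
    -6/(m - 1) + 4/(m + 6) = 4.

Multiply both sides by (m - 1)(m + 6):
-6(m + 6) + 4(m - 1) = 4(m - 1)(m + 6).
Expand and collect terms: 4m² + 22m + 16 = 0.
By the quadratic formula, m = (-22 ± √228) / 8, so m ≈ -0.8625 or m ≈ -4.6375.
Neither value makes a denominator zero (m ≠ 1, m ≠ -6), so both are valid.

m = -4.6375 or m = -0.8625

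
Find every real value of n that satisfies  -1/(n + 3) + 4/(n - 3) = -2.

Multiply both sides by (n + 3)(n - 3):
-(n - 3) + 4(n + 3) = -2(n + 3)(n - 3).
Expand and collect terms: -2n² - 3n + 3 = 0.
By the quadratic formula, n = (3 ± √33) / -4, so n ≈ -2.1861 or n ≈ 0.6861.
Neither value makes a denominator zero (n ≠ -3, n ≠ 3), so both are valid.

n = -2.1861 or n = 0.6861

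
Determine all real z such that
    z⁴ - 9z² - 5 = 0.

z = -3.0862 or z = 3.0862

Let u = z². The equation becomes u² - 9u - 5 = 0.
By the quadratic formula, u = 9/2 + √(101)/2 or u = 9/2 - √(101)/2.
z² = 9/2 + √(101)/2 gives z = ±√(9/2 + √(101)/2) ≈ ±3.0862.
z² = 9/2 - √(101)/2 < 0 has no real solution.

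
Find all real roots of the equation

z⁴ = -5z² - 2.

Let u = z². The equation becomes u² + 5u + 2 = 0.
By the quadratic formula, u = -5/2 + √(17)/2 or u = -5/2 - √(17)/2.
z² = -5/2 + √(17)/2 < 0 has no real solution.
z² = -5/2 - √(17)/2 < 0 has no real solution.

No real solutions.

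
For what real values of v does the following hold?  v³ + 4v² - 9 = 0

v = -3 or v = -2.3028 or v = 1.3028

Possible rational roots are divisors of -9. Testing v = -3 gives 0, so (v + 3) is a factor.
Divide: v³ + 4v² - 9 = (v + 3)(v² + v - 3).
Apply the quadratic formula to v² + v - 3 = 0: v = (-1 ± √13)/2, i.e. v ≈ 1.3028 or v ≈ -2.3028.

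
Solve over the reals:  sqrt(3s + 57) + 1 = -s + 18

s = 8

Isolate the radical: sqrt(3s + 57) = -s + 17.
Square both sides: 3s + 57 = (-s + 17)^2.
Expand and rearrange: s^2 - 37s + 232 = 0.
Solving gives s = 29 or s = 8.
Check each candidate in the original equation:
  s = 29: sqrt(144) = 12, while -s + 17 = -12 — extraneous.
  s = 8: sqrt(81) = 9, while -s + 17 = 9 — valid.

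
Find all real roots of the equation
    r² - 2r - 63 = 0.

r = -7 or r = 9

Factor: (r - 9)(r + 7) = 0.
So r = 9 or r = -7.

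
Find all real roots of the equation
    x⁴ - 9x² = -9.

Let u = x². The equation becomes u² - 9u + 9 = 0.
By the quadratic formula, u = 3·√(5)/2 + 9/2 or u = 9/2 - 3·√(5)/2.
x² = 3·√(5)/2 + 9/2 gives x = ±√(3·√(5)/2 + 9/2) ≈ ±2.8025.
x² = 9/2 - 3·√(5)/2 gives x = ±√(9/2 - 3·√(5)/2) ≈ ±1.0705.

x = -2.8025 or x = -1.0705 or x = 1.0705 or x = 2.8025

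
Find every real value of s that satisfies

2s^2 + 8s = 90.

Bring every term to one side: 2s^2 + 8s - 90 = 0.
Factor: 2(s + 9)(s - 5) = 0.
So s = -9 or s = 5.

s = -9 or s = 5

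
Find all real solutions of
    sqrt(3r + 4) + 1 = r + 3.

Isolate the radical: sqrt(3r + 4) = r + 2.
Square both sides: 3r + 4 = (r + 2)^2.
Expand and rearrange: r^2 + r = 0.
Solving gives r = 0 or r = -1.
Check each candidate in the original equation:
  r = 0: sqrt(4) = 2, while r + 2 = 2 — valid.
  r = -1: sqrt(1) = 1, while r + 2 = 1 — valid.

r = -1 or r = 0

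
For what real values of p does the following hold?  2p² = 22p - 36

p = 2 or p = 9

Bring every term to one side: 2p² - 22p + 36 = 0.
Factor: 2(p - 9)(p - 2) = 0.
So p = 9 or p = 2.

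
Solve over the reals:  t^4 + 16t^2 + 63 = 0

Let u = t^2. The equation becomes u^2 + 16u + 63 = 0.
Factor: (u + 7)(u + 9) = 0, so u = -7 or u = -9.
t^2 = -7 < 0 has no real solution.
t^2 = -9 < 0 has no real solution.

No real solutions.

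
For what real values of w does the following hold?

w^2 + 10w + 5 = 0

w = -9.4721 or w = -0.5279

Discriminant: (10)^2 - 4*1*5 = 80.
Quadratic formula: w = (-10 +/- sqrt(80)) / 2.
So w = -5 + 2*sqrt(5) ~= -0.5279 or w = -5 - 2*sqrt(5) ~= -9.4721.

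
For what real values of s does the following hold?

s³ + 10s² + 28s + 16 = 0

Possible rational roots are divisors of 16. Testing s = -4 gives 0, so (s + 4) is a factor.
Divide: s³ + 10s² + 28s + 16 = (s + 4)(s² + 6s + 4).
Apply the quadratic formula to s² + 6s + 4 = 0: s = (-6 ± √20)/2, i.e. s ≈ -0.7639 or s ≈ -5.2361.

s = -5.2361 or s = -4 or s = -0.7639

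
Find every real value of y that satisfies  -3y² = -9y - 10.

y = -0.8629 or y = 3.8629

Rearrange to standard form: -3y² + 9y + 10 = 0.
Discriminant: (9)² − 4·(-3)·10 = 201.
Quadratic formula: y = (-9 ± √201) / (-6).
So y = 3/2 - √(201)/6 ≈ -0.8629 or y = 3/2 + √(201)/6 ≈ 3.8629.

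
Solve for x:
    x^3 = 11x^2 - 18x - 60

x = -1.5826 or x = 5 or x = 7.5826

Rearrange: x^3 - 11x^2 + 18x + 60 = 0.
Possible rational roots are divisors of 60. Testing x = 5 gives 0, so (x - 5) is a factor.
Divide: x^3 - 11x^2 + 18x + 60 = (x - 5)(x^2 - 6x - 12).
Apply the quadratic formula to x^2 - 6x - 12 = 0: x = (6 +/- sqrt(84))/2, i.e. x ~= 7.5826 or x ~= -1.5826.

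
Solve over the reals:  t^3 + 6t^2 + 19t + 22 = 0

t = -2

Possible rational roots are divisors of 22. Testing t = -2 gives 0, so (t + 2) is a factor.
Divide: t^3 + 6t^2 + 19t + 22 = (t + 2)(t^2 + 4t + 11).
The quadratic t^2 + 4t + 11 has discriminant -28 < 0, so no further real roots.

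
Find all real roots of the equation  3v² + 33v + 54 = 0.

Factor: 3(v + 9)(v + 2) = 0.
So v = -9 or v = -2.

v = -9 or v = -2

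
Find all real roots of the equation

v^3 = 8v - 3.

v = -3 or v = 0.382 or v = 2.618

Rearrange: v^3 - 8v + 3 = 0.
Possible rational roots are divisors of 3. Testing v = -3 gives 0, so (v + 3) is a factor.
Divide: v^3 - 8v + 3 = (v + 3)(v^2 - 3v + 1).
Apply the quadratic formula to v^2 - 3v + 1 = 0: v = (3 +/- sqrt(5))/2, i.e. v ~= 2.618 or v ~= 0.382.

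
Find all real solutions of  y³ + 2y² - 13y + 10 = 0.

y = -5 or y = 1 or y = 2

Possible rational roots are divisors of 10. Testing y = 2 gives 0, so (y - 2) is a factor.
Divide: y³ + 2y² - 13y + 10 = (y - 2)(y² + 4y - 5).
Factor the quadratic: y = 1 or y = -5.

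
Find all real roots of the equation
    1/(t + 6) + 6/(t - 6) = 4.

t = -5.7782 or t = 7.5282

Multiply both sides by (t + 6)(t - 6):
(t - 6) + 6(t + 6) = 4(t + 6)(t - 6).
Expand and collect terms: 4t^2 - 7t - 174 = 0.
By the quadratic formula, t = (7 +/- sqrt(2833)) / 8, so t ~= 7.5282 or t ~= -5.7782.
Neither value makes a denominator zero (t != -6, t != 6), so both are valid.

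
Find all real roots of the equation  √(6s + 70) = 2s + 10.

Square both sides: 6s + 70 = (2s + 10)².
Expand and rearrange: 4s² + 34s + 30 = 0.
Solving gives s = -1 or s = -7.5.
Check each candidate in the original equation:
  s = -1: √(64) = 8, while 2s + 10 = 8 — valid.
  s = -7.5: √(25) = 5, while 2s + 10 = -5 — extraneous.

s = -1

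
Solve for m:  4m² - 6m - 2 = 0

Discriminant: (-6)² − 4·4·(-2) = 68.
Quadratic formula: m = (6 ± √68) / 8.
So m = 3/4 + √(17)/4 ≈ 1.7808 or m = 3/4 - √(17)/4 ≈ -0.2808.

m = -0.2808 or m = 1.7808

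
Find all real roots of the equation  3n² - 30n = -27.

Bring every term to one side: 3n² - 30n + 27 = 0.
Factor: 3(n - 9)(n - 1) = 0.
So n = 9 or n = 1.

n = 1 or n = 9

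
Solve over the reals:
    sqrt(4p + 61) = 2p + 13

Square both sides: 4p + 61 = (2p + 13)^2.
Expand and rearrange: 4p^2 + 48p + 108 = 0.
Solving gives p = -3 or p = -9.
Check each candidate in the original equation:
  p = -3: sqrt(49) = 7, while 2p + 13 = 7 — valid.
  p = -9: sqrt(25) = 5, while 2p + 13 = -5 — extraneous.

p = -3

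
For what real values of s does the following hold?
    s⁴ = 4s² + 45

s = -3 or s = 3

Let u = s². The equation becomes u² - 4u - 45 = 0.
Factor: (u - 9)(u + 5) = 0, so u = 9 or u = -5.
s² = 9 gives s = ±3.
s² = -5 < 0 has no real solution.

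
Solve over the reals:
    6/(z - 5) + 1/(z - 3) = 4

Multiply both sides by (z - 5)(z - 3):
6(z - 3) + (z - 5) = 4(z - 5)(z - 3).
Expand and collect terms: 4z^2 - 39z + 83 = 0.
By the quadratic formula, z = (39 +/- sqrt(193)) / 8, so z ~= 6.6116 or z ~= 3.1384.
Neither value makes a denominator zero (z != 5, z != 3), so both are valid.

z = 3.1384 or z = 6.6116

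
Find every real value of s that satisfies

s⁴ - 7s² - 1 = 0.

Let u = s². The equation becomes u² - 7u - 1 = 0.
By the quadratic formula, u = 7/2 + √(53)/2 or u = 7/2 - √(53)/2.
s² = 7/2 + √(53)/2 gives s = ±√(7/2 + √(53)/2) ≈ ±2.6721.
s² = 7/2 - √(53)/2 < 0 has no real solution.

s = -2.6721 or s = 2.6721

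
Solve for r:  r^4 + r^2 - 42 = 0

r = -2.4495 or r = 2.4495

Let u = r^2. The equation becomes u^2 + u - 42 = 0.
Factor: (u - 6)(u + 7) = 0, so u = 6 or u = -7.
r^2 = 6 gives r = +/-sqrt(6) ~= +/-2.4495.
r^2 = -7 < 0 has no real solution.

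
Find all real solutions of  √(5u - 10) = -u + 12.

u = 7

Square both sides: 5u - 10 = (-u + 12)².
Expand and rearrange: u² - 29u + 154 = 0.
Solving gives u = 22 or u = 7.
Check each candidate in the original equation:
  u = 22: √(100) = 10, while -u + 12 = -10 — extraneous.
  u = 7: √(25) = 5, while -u + 12 = 5 — valid.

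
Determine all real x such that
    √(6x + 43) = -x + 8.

Square both sides: 6x + 43 = (-x + 8)².
Expand and rearrange: x² - 22x + 21 = 0.
Solving gives x = 21 or x = 1.
Check each candidate in the original equation:
  x = 21: √(169) = 13, while -x + 8 = -13 — extraneous.
  x = 1: √(49) = 7, while -x + 8 = 7 — valid.

x = 1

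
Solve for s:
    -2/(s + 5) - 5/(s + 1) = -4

s = -4.6281 or s = 0.3781

Multiply both sides by (s + 5)(s + 1):
-2(s + 1) - 5(s + 5) = -4(s + 5)(s + 1).
Expand and collect terms: -4s^2 - 17s + 7 = 0.
By the quadratic formula, s = (17 +/- sqrt(401)) / -8, so s ~= -4.6281 or s ~= 0.3781.
Neither value makes a denominator zero (s != -5, s != -1), so both are valid.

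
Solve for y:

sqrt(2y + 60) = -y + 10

y = 2

Square both sides: 2y + 60 = (-y + 10)^2.
Expand and rearrange: y^2 - 22y + 40 = 0.
Solving gives y = 20 or y = 2.
Check each candidate in the original equation:
  y = 20: sqrt(100) = 10, while -y + 10 = -10 — extraneous.
  y = 2: sqrt(64) = 8, while -y + 10 = 8 — valid.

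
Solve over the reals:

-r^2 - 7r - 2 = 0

Discriminant: (-7)^2 - 4*(-1)*(-2) = 41.
Quadratic formula: r = (7 +/- sqrt(41)) / (-2).
So r = -7/2 - sqrt(41)/2 ~= -6.7016 or r = -7/2 + sqrt(41)/2 ~= -0.2984.

r = -6.7016 or r = -0.2984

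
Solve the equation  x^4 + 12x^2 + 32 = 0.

Let u = x^2. The equation becomes u^2 + 12u + 32 = 0.
Factor: (u + 4)(u + 8) = 0, so u = -4 or u = -8.
x^2 = -4 < 0 has no real solution.
x^2 = -8 < 0 has no real solution.

No real solutions.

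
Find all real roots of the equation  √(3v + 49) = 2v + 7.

Square both sides: 3v + 49 = (2v + 7)².
Expand and rearrange: 4v² + 25v = 0.
Solving gives v = 0 or v = -6.25.
Check each candidate in the original equation:
  v = 0: √(49) = 7, while 2v + 7 = 7 — valid.
  v = -6.25: √(30.25) = 5.5, while 2v + 7 = -5.5 — extraneous.

v = 0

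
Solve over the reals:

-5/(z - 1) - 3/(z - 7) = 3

z = -0.9079 or z = 6.2413

Multiply both sides by (z - 1)(z - 7):
-5(z - 7) - 3(z - 1) = 3(z - 1)(z - 7).
Expand and collect terms: 3z² - 16z - 17 = 0.
By the quadratic formula, z = (16 ± √460) / 6, so z ≈ 6.2413 or z ≈ -0.9079.
Neither value makes a denominator zero (z ≠ 1, z ≠ 7), so both are valid.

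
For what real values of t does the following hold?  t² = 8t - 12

Bring every term to one side: t² - 8t + 12 = 0.
Factor: (t - 2)(t - 6) = 0.
So t = 2 or t = 6.

t = 2 or t = 6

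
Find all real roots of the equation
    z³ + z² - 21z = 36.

z = -4 or z = -1.8541 or z = 4.8541

Rearrange: z³ + z² - 21z - 36 = 0.
Possible rational roots are divisors of -36. Testing z = -4 gives 0, so (z + 4) is a factor.
Divide: z³ + z² - 21z - 36 = (z + 4)(z² - 3z - 9).
Apply the quadratic formula to z² - 3z - 9 = 0: z = (3 ± √45)/2, i.e. z ≈ 4.8541 or z ≈ -1.8541.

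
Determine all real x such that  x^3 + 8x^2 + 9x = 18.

Rearrange: x^3 + 8x^2 + 9x - 18 = 0.
Possible rational roots are divisors of -18. Testing x = -3 gives 0, so (x + 3) is a factor.
Divide: x^3 + 8x^2 + 9x - 18 = (x + 3)(x^2 + 5x - 6).
Factor the quadratic: x = 1 or x = -6.

x = -6 or x = -3 or x = 1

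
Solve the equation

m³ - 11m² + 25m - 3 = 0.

Possible rational roots are divisors of -3. Testing m = 3 gives 0, so (m - 3) is a factor.
Divide: m³ - 11m² + 25m - 3 = (m - 3)(m² - 8m + 1).
Apply the quadratic formula to m² - 8m + 1 = 0: m = (8 ± √60)/2, i.e. m ≈ 7.873 or m ≈ 0.127.

m = 0.127 or m = 3 or m = 7.873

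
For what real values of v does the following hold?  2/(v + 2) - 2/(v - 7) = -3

Multiply both sides by (v + 2)(v - 7):
2(v - 7) - 2(v + 2) = -3(v + 2)(v - 7).
Expand and collect terms: -3v^2 + 15v + 60 = 0.
By the quadratic formula, v = (-15 +/- sqrt(945)) / -6, so v ~= -2.6235 or v ~= 7.6235.
Neither value makes a denominator zero (v != -2, v != 7), so both are valid.

v = -2.6235 or v = 7.6235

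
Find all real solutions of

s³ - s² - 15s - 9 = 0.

s = -3 or s = -0.6458 or s = 4.6458

Possible rational roots are divisors of -9. Testing s = -3 gives 0, so (s + 3) is a factor.
Divide: s³ - s² - 15s - 9 = (s + 3)(s² - 4s - 3).
Apply the quadratic formula to s² - 4s - 3 = 0: s = (4 ± √28)/2, i.e. s ≈ 4.6458 or s ≈ -0.6458.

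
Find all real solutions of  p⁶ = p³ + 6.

Let u = p³. The equation becomes u² - u - 6 = 0.
Factor: (u + 2)(u - 3) = 0, so u = -2 or u = 3.
p³ = -2 gives p = -∛(2) ≈ -1.2599.
p³ = 3 gives p = ∛(3) ≈ 1.4422.

p = -1.2599 or p = 1.4422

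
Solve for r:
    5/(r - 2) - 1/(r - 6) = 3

Multiply both sides by (r - 2)(r - 6):
5(r - 6) - (r - 2) = 3(r - 2)(r - 6).
Expand and collect terms: 3r² - 28r + 64 = 0.
Factor or apply the quadratic formula: r = 5.3333 or r = 4.
Neither value makes a denominator zero (r ≠ 2, r ≠ 6), so both are valid.

r = 4 or r = 5.3333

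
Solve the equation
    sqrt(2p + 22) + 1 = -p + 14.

p = 7

Isolate the radical: sqrt(2p + 22) = -p + 13.
Square both sides: 2p + 22 = (-p + 13)^2.
Expand and rearrange: p^2 - 28p + 147 = 0.
Solving gives p = 21 or p = 7.
Check each candidate in the original equation:
  p = 21: sqrt(64) = 8, while -p + 13 = -8 — extraneous.
  p = 7: sqrt(36) = 6, while -p + 13 = 6 — valid.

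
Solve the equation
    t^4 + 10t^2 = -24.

No real solutions.

Let u = t^2. The equation becomes u^2 + 10u + 24 = 0.
Factor: (u + 4)(u + 6) = 0, so u = -4 or u = -6.
t^2 = -4 < 0 has no real solution.
t^2 = -6 < 0 has no real solution.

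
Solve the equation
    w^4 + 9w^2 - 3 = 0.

Let u = w^2. The equation becomes u^2 + 9u - 3 = 0.
By the quadratic formula, u = -9/2 + sqrt(93)/2 or u = -sqrt(93)/2 - 9/2.
w^2 = -9/2 + sqrt(93)/2 gives w = +/-sqrt(-9/2 + sqrt(93)/2) ~= +/-0.5673.
w^2 = -sqrt(93)/2 - 9/2 < 0 has no real solution.

w = -0.5673 or w = 0.5673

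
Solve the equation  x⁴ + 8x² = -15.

No real solutions.

Let u = x². The equation becomes u² + 8u + 15 = 0.
Factor: (u + 5)(u + 3) = 0, so u = -5 or u = -3.
x² = -5 < 0 has no real solution.
x² = -3 < 0 has no real solution.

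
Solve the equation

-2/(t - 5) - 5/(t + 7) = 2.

Multiply both sides by (t - 5)(t + 7):
-2(t + 7) - 5(t - 5) = 2(t - 5)(t + 7).
Expand and collect terms: 2t^2 + 11t - 81 = 0.
By the quadratic formula, t = (-11 +/- sqrt(769)) / 4, so t ~= 4.1827 or t ~= -9.6827.
Neither value makes a denominator zero (t != 5, t != -7), so both are valid.

t = -9.6827 or t = 4.1827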